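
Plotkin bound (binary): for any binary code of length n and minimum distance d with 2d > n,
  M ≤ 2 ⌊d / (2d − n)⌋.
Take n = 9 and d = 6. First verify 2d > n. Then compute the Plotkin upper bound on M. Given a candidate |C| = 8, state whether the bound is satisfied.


Plotkin bound M ≤ 4; given |C| = 8 > bound (violated).

Check applicability: 2d = 12, n = 9.
2d − n = 3 > 0, so Plotkin applies.
Compute d/(2d−n) = 6/3 ≈ 2.0000.
⌊d/(2d−n)⌋ = 2.
Plotkin bound: M ≤ 2·2 = 4.
Given |C| = 8, check: VIOLATED.
This |C| is above the Plotkin bound, so no binary code with n = 9, d = 6 and 8 codewords exists.


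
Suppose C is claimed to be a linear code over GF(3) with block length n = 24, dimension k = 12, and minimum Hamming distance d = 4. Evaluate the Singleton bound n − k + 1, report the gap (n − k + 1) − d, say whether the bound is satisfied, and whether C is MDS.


Singleton RHS = n − k + 1 = 13, slack = 9, bound satisfied, not MDS.

Singleton bound: d ≤ n − k + 1.
Here n = 24, k = 12, so n − k + 1 = 13.
Given d = 4, check d ≤ 13: YES.
Slack = (n − k + 1) − d = 9.
The code is NOT MDS (slack = 9 > 0).
Description: the claimed parameters are [24, 12, 4]_3; such a code would be non-MDS.


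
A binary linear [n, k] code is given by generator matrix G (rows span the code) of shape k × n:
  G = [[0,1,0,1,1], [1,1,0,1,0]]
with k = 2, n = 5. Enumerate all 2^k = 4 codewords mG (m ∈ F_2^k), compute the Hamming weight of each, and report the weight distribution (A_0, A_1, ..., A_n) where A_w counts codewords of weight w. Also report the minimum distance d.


Weight distribution: A_0 = 1, A_2 = 1, A_3 = 2. Minimum distance d = 2.

Enumerate all 2^2 = 4 messages m ∈ F_2^2.
For each, compute codeword c = mG in F_2^5, then tally its weight.
  m = 00 → c = 00000, weight = 0.
  m = 10 → c = 01011, weight = 3.
  m = 01 → c = 11010, weight = 3.
  m = 11 → c = 10001, weight = 2.
Tally weights:
  weight 0: 1 codewords.
  weight 2: 1 codewords.
  weight 3: 2 codewords.
Minimum distance d = smallest w > 0 with A_w > 0 = 2.
Sanity: Σ A_w = 4 = 2^2 = 4 ✓.


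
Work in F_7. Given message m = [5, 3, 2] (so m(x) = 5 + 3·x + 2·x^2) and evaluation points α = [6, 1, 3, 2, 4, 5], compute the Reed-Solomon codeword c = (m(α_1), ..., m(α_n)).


c = [4, 3, 4, 5, 0, 0]

Message polynomial: m(x) = 5 + 3·x + 2·x^2 (mod 7).
For each evaluation point α_i, compute m(α_i) mod 7:
  α_1 = 6: Horner steps 2 → 1 → 4, so m(6) = 4.
  α_2 = 1: Horner steps 2 → 5 → 3, so m(1) = 3.
  α_3 = 3: Horner steps 2 → 2 → 4, so m(3) = 4.
  α_4 = 2: Horner steps 2 → 0 → 5, so m(2) = 5.
  α_5 = 4: Horner steps 2 → 4 → 0, so m(4) = 0.
  α_6 = 5: Horner steps 2 → 6 → 0, so m(5) = 0.
Codeword c = [4, 3, 4, 5, 0, 0] ∈ F_7^6.


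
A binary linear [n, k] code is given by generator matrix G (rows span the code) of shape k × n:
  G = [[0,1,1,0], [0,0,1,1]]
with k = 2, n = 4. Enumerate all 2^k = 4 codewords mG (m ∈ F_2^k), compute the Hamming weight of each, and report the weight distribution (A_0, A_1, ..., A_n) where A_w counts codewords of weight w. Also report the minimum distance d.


Weight distribution: A_0 = 1, A_2 = 3. Minimum distance d = 2.

Enumerate all 2^2 = 4 messages m ∈ F_2^2.
For each, compute codeword c = mG in F_2^4, then tally its weight.
  m = 00 → c = 0000, weight = 0.
  m = 10 → c = 0110, weight = 2.
  m = 01 → c = 0011, weight = 2.
  m = 11 → c = 0101, weight = 2.
Tally weights:
  weight 0: 1 codewords.
  weight 2: 3 codewords.
Minimum distance d = smallest w > 0 with A_w > 0 = 2.
Sanity: Σ A_w = 4 = 2^2 = 4 ✓.


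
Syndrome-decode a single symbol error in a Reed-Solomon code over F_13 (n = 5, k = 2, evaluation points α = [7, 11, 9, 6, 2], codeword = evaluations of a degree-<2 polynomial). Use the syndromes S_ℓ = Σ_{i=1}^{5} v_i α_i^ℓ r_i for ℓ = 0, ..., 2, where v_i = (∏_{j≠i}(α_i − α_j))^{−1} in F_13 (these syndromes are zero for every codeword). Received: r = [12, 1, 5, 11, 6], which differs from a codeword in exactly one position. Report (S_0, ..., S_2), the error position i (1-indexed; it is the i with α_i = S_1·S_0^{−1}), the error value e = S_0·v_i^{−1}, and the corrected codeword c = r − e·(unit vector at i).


S = (3, 8, 4), error at position 1, error magnitude e = 3, c = [9, 1, 5, 11, 6].

Step 1: column multipliers v_i = (∏_{j≠i}(α_i − α_j))^{−1} mod 13.
  i = 1 (α = 7): (7−11)(7−9)(7−6)(7−2) = (−4)·(−2)·1·5 = 40 ≡ 1, so v_1 = 1^{−1} = 1 (mod 13).
  i = 2 (α = 11): (11−7)(11−9)(11−6)(11−2) = 4·2·5·9 = 360 ≡ 9, so v_2 = 9^{−1} = 3 (mod 13).
  i = 3 (α = 9): (9−7)(9−11)(9−6)(9−2) = 2·(−2)·3·7 = −84 ≡ 7, so v_3 = 7^{−1} = 2 (mod 13).
  i = 4 (α = 6): (6−7)(6−11)(6−9)(6−2) = (−1)·(−5)·(−3)·4 = −60 ≡ 5, so v_4 = 5^{−1} = 8 (mod 13).
  i = 5 (α = 2): (2−7)(2−11)(2−9)(2−6) = (−5)·(−9)·(−7)·(−4) = 1260 ≡ 12, so v_5 = 12^{−1} = 12 (mod 13).
  v = [1, 3, 2, 8, 12].
Step 2: syndromes of r = [12, 1, 5, 11, 6] (all sums mod 13).
  S_0 = Σ v_i r_i = 1·12 + 3·1 + 2·5 + 8·11 + 12·6 = 185 ≡ 3.
  S_1 = Σ v_i α_i r_i = 1·7·12 + 3·11·1 + 2·9·5 + 8·6·11 + 12·2·6 = 879 ≡ 8.
  α_i^2 mod 13 = [10, 4, 3, 10, 4].
  S_2 = Σ v_i α_i^2 r_i = 1·10·12 + 3·4·1 + 2·3·5 + 8·10·11 + 12·4·6 = 1330 ≡ 4.
  S = (3, 8, 4) ≠ 0, so r is not a codeword (an error is present).
Step 3: locate the error. For a single error e at position i, S_ℓ = v_i·e·α_i^ℓ, so α_err = S_1/S_0.
  S_0^{−1} = 3^{−1} = 9 (mod 13), so α_err = 8·9 = 72 ≡ 7 = α_1. Error position i = 1.
  Consistency check: S_2/S_1 = 4·5 = 20 ≡ 7 = α_err ✓ (single-error assumption holds).
Step 4: error magnitude e = S_0/v_1 = S_0·∏_{j≠1}(α_1 − α_j) = 3·1 = 3 ≡ 3 (mod 13).
Step 5: correct position 1: c_1 = r_1 − e = 12 − 3 ≡ 9 (mod 13). Hence c = [9, 1, 5, 11, 6].
  Check: interpolating c through the α_i gives m(x) = 10 + 11·x (degree < 2) with m(α_i) = c_i for every i, so c is indeed a codeword.


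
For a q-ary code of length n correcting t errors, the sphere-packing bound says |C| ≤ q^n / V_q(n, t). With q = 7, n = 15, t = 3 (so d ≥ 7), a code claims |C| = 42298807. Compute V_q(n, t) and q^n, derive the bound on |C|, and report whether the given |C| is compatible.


V_q(n, t) = 102151, q^n = 4747561509943, Hamming bound = 46475918, |C| = 42298807 ≤ bound (satisfied).

Step 1: Compute V_q(n, t) = Σ_{j=0}^3 C(n, j) (q−1)^j.
  j = 0: C(15,0)·(6)^0 = 1·1 = 1.
  j = 1: C(15,1)·(6)^1 = 15·6 = 90.
  j = 2: C(15,2)·(6)^2 = 105·36 = 3780.
  j = 3: C(15,3)·(6)^3 = 455·216 = 98280.
  V_q(n, t) = 1 + 90 + 3780 + 98280 = 102151.
Step 2: q^n = 7^15 = 4747561509943.
Step 3: Hamming bound ⌊q^n / V_q(n,t)⌋ = ⌊4747561509943/102151⌋ = 46475918.
Step 4: Compare |C| = 42298807 to 46475918: satisfied.
The claimed |C| lies below the Hamming bound.


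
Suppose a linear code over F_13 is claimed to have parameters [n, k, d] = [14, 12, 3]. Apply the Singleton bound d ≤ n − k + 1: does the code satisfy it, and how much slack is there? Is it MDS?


Singleton RHS = n − k + 1 = 3, slack = 0, bound satisfied, MDS.

Singleton bound: d ≤ n − k + 1.
Here n = 14, k = 12, so n − k + 1 = 3.
Given d = 3, check d ≤ 3: YES.
Slack = (n − k + 1) − d = 0.
The code is MDS (slack = 0).
Description: the claimed parameters are [14, 12, 3]_13; such a code would be MDS (meets Singleton bound).


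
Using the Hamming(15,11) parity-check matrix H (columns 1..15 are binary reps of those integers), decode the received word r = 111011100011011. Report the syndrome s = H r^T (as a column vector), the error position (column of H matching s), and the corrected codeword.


s = (0, 0, 1, 0)^T, error position = 2, corrected codeword c = 101011100011011

Compute s = H r^T mod 2 one row at a time:
  s_1 = 0 + 0 + 0 + 1 + 1 + 0 + 1 + 1 = 4 ≡ 0 (mod 2).
  s_2 = 0 + 1 + 1 + 1 + 1 + 0 + 1 + 1 = 6 ≡ 0 (mod 2).
  s_3 = 1 + 1 + 1 + 1 + 0 + 1 + 1 + 1 = 7 ≡ 1 (mod 2).
  s_4 = 1 + 1 + 1 + 1 + 0 + 1 + 0 + 1 = 6 ≡ 0 (mod 2).
s = (0, 0, 1, 0)^T — this equals column 2 of H (binary 0010), so error is at position 2.
Correct: flip bit 2 of r = 111011100011011 to get c = 101011100011011.


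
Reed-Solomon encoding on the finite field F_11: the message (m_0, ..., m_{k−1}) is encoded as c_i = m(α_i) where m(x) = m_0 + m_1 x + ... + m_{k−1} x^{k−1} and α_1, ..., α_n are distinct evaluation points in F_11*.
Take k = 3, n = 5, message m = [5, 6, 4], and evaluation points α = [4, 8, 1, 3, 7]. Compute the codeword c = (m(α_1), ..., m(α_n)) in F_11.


c = [5, 1, 4, 4, 1]

Message polynomial: m(x) = 5 + 6·x + 4·x^2 (mod 11).
For each evaluation point α_i, compute m(α_i) mod 11:
  α_1 = 4: Horner steps 4 → 0 → 5, so m(4) = 5.
  α_2 = 8: Horner steps 4 → 5 → 1, so m(8) = 1.
  α_3 = 1: Horner steps 4 → 10 → 4, so m(1) = 4.
  α_4 = 3: Horner steps 4 → 7 → 4, so m(3) = 4.
  α_5 = 7: Horner steps 4 → 1 → 1, so m(7) = 1.
Codeword c = [5, 1, 4, 4, 1] ∈ F_11^5.


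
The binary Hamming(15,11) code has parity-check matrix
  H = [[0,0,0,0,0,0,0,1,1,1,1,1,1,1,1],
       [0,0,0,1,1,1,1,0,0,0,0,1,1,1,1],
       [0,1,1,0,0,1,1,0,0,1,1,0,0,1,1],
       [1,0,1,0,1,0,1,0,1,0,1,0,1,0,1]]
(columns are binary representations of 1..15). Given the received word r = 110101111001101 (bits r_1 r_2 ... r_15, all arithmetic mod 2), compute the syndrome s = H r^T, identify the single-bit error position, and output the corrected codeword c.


s = (1, 0, 0, 1)^T, error position = 9, corrected codeword c = 110101110001101

Compute s = H r^T mod 2 one row at a time:
  s_1 = 1 + 1 + 0 + 0 + 1 + 1 + 0 + 1 = 5 ≡ 1 (mod 2).
  s_2 = 1 + 0 + 1 + 1 + 1 + 1 + 0 + 1 = 6 ≡ 0 (mod 2).
  s_3 = 1 + 0 + 1 + 1 + 0 + 0 + 0 + 1 = 4 ≡ 0 (mod 2).
  s_4 = 1 + 0 + 0 + 1 + 1 + 0 + 1 + 1 = 5 ≡ 1 (mod 2).
s = (1, 0, 0, 1)^T — this equals column 9 of H (binary 1001), so error is at position 9.
Correct: flip bit 9 of r = 110101111001101 to get c = 110101110001101.


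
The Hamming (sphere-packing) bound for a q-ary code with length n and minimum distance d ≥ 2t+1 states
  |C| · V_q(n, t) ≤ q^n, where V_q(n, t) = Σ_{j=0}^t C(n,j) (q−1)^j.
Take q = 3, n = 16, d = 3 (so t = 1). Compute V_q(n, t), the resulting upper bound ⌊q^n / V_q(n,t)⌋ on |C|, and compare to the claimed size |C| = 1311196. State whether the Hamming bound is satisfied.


V_q(n, t) = 33, q^n = 43046721, Hamming bound = 1304446, |C| = 1311196 > bound (violated).

Step 1: Compute V_q(n, t) = Σ_{j=0}^1 C(n, j) (q−1)^j.
  j = 0: C(16,0)·(2)^0 = 1·1 = 1.
  j = 1: C(16,1)·(2)^1 = 16·2 = 32.
  V_q(n, t) = 1 + 32 = 33.
Step 2: q^n = 3^16 = 43046721.
Step 3: Hamming bound ⌊q^n / V_q(n,t)⌋ = ⌊43046721/33⌋ = 1304446.
Step 4: Compare |C| = 1311196 to 1304446: violated.
The claimed |C| lies above the Hamming bound, so no 3-ary code of length 16 with d ≥ 3 can have 1311196 codewords.


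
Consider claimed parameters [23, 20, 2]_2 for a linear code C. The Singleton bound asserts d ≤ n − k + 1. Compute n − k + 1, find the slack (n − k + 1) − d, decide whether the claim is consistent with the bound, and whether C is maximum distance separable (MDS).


Singleton RHS = n − k + 1 = 4, slack = 2, bound satisfied, not MDS.

Singleton bound: d ≤ n − k + 1.
Here n = 23, k = 20, so n − k + 1 = 4.
Given d = 2, check d ≤ 4: YES.
Slack = (n − k + 1) − d = 2.
The code is NOT MDS (slack = 2 > 0).
Description: the claimed parameters are [23, 20, 2]_2; such a code would be non-MDS.


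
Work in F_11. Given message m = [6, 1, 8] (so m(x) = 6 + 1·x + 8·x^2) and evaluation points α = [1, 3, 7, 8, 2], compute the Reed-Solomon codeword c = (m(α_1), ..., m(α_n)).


c = [4, 4, 9, 9, 7]

Message polynomial: m(x) = 6 + 1·x + 8·x^2 (mod 11).
For each evaluation point α_i, compute m(α_i) mod 11:
  α_1 = 1: Horner steps 8 → 9 → 4, so m(1) = 4.
  α_2 = 3: Horner steps 8 → 3 → 4, so m(3) = 4.
  α_3 = 7: Horner steps 8 → 2 → 9, so m(7) = 9.
  α_4 = 8: Horner steps 8 → 10 → 9, so m(8) = 9.
  α_5 = 2: Horner steps 8 → 6 → 7, so m(2) = 7.
Codeword c = [4, 4, 9, 9, 7] ∈ F_11^5.


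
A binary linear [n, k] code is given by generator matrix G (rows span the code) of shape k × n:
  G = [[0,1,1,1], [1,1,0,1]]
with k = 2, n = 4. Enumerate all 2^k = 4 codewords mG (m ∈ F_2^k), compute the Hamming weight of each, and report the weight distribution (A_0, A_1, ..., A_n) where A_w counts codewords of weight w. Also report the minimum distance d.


Weight distribution: A_0 = 1, A_2 = 1, A_3 = 2. Minimum distance d = 2.

Enumerate all 2^2 = 4 messages m ∈ F_2^2.
For each, compute codeword c = mG in F_2^4, then tally its weight.
  m = 00 → c = 0000, weight = 0.
  m = 10 → c = 0111, weight = 3.
  m = 01 → c = 1101, weight = 3.
  m = 11 → c = 1010, weight = 2.
Tally weights:
  weight 0: 1 codewords.
  weight 2: 1 codewords.
  weight 3: 2 codewords.
Minimum distance d = smallest w > 0 with A_w > 0 = 2.
Sanity: Σ A_w = 4 = 2^2 = 4 ✓.


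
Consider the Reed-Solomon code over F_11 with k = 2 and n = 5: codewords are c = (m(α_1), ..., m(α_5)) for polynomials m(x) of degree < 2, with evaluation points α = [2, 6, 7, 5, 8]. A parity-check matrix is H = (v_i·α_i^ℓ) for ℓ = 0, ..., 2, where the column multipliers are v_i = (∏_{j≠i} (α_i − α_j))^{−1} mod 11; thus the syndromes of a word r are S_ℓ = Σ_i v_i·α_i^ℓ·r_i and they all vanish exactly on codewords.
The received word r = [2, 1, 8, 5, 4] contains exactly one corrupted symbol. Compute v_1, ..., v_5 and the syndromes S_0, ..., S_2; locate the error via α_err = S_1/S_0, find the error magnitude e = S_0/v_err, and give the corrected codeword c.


S = (5, 10, 9), error at position 1, error magnitude e = 7, c = [6, 1, 8, 5, 4].

Step 1: column multipliers v_i = (∏_{j≠i}(α_i − α_j))^{−1} mod 11.
  i = 1 (α = 2): (2−6)(2−7)(2−5)(2−8) = (−4)·(−5)·(−3)·(−6) = 360 ≡ 8, so v_1 = 8^{−1} = 7 (mod 11).
  i = 2 (α = 6): (6−2)(6−7)(6−5)(6−8) = 4·(−1)·1·(−2) = 8 ≡ 8, so v_2 = 8^{−1} = 7 (mod 11).
  i = 3 (α = 7): (7−2)(7−6)(7−5)(7−8) = 5·1·2·(−1) = −10 ≡ 1, so v_3 = 1^{−1} = 1 (mod 11).
  i = 4 (α = 5): (5−2)(5−6)(5−7)(5−8) = 3·(−1)·(−2)·(−3) = −18 ≡ 4, so v_4 = 4^{−1} = 3 (mod 11).
  i = 5 (α = 8): (8−2)(8−6)(8−7)(8−5) = 6·2·1·3 = 36 ≡ 3, so v_5 = 3^{−1} = 4 (mod 11).
  v = [7, 7, 1, 3, 4].
Step 2: syndromes of r = [2, 1, 8, 5, 4] (all sums mod 11).
  S_0 = Σ v_i r_i = 7·2 + 7·1 + 1·8 + 3·5 + 4·4 = 60 ≡ 5.
  S_1 = Σ v_i α_i r_i = 7·2·2 + 7·6·1 + 1·7·8 + 3·5·5 + 4·8·4 = 329 ≡ 10.
  α_i^2 mod 11 = [4, 3, 5, 3, 9].
  S_2 = Σ v_i α_i^2 r_i = 7·4·2 + 7·3·1 + 1·5·8 + 3·3·5 + 4·9·4 = 306 ≡ 9.
  S = (5, 10, 9) ≠ 0, so r is not a codeword (an error is present).
Step 3: locate the error. For a single error e at position i, S_ℓ = v_i·e·α_i^ℓ, so α_err = S_1/S_0.
  S_0^{−1} = 5^{−1} = 9 (mod 11), so α_err = 10·9 = 90 ≡ 2 = α_1. Error position i = 1.
  Consistency check: S_2/S_1 = 9·10 = 90 ≡ 2 = α_err ✓ (single-error assumption holds).
Step 4: error magnitude e = S_0/v_1 = S_0·∏_{j≠1}(α_1 − α_j) = 5·8 = 40 ≡ 7 (mod 11).
Step 5: correct position 1: c_1 = r_1 − e = 2 − 7 ≡ 6 (mod 11). Hence c = [6, 1, 8, 5, 4].
  Check: interpolating c through the α_i gives m(x) = 3 + 7·x (degree < 2) with m(α_i) = c_i for every i, so c is indeed a codeword.


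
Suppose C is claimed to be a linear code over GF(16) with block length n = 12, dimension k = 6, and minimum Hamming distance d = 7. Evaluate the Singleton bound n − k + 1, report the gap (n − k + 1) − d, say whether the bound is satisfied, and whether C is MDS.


Singleton RHS = n − k + 1 = 7, slack = 0, bound satisfied, MDS.

Singleton bound: d ≤ n − k + 1.
Here n = 12, k = 6, so n − k + 1 = 7.
Given d = 7, check d ≤ 7: YES.
Slack = (n − k + 1) − d = 0.
The code is MDS (slack = 0).
Description: the claimed parameters are [12, 6, 7]_16; such a code would be MDS (meets Singleton bound).


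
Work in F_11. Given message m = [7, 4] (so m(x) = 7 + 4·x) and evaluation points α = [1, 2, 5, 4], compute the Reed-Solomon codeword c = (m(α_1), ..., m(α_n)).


c = [0, 4, 5, 1]

Message polynomial: m(x) = 7 + 4·x (mod 11).
For each evaluation point α_i, compute m(α_i) mod 11:
  α_1 = 1: Horner steps 4 → 0, so m(1) = 0.
  α_2 = 2: Horner steps 4 → 4, so m(2) = 4.
  α_3 = 5: Horner steps 4 → 5, so m(5) = 5.
  α_4 = 4: Horner steps 4 → 1, so m(4) = 1.
Codeword c = [0, 4, 5, 1] ∈ F_11^4.


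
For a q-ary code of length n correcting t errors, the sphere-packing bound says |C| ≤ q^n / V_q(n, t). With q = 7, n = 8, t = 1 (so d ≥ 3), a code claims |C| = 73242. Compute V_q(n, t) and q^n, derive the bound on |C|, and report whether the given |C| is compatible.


V_q(n, t) = 49, q^n = 5764801, Hamming bound = 117649, |C| = 73242 ≤ bound (satisfied).

Step 1: Compute V_q(n, t) = Σ_{j=0}^1 C(n, j) (q−1)^j.
  j = 0: C(8,0)·(6)^0 = 1·1 = 1.
  j = 1: C(8,1)·(6)^1 = 8·6 = 48.
  V_q(n, t) = 1 + 48 = 49.
Step 2: q^n = 7^8 = 5764801.
Step 3: Hamming bound ⌊q^n / V_q(n,t)⌋ = ⌊5764801/49⌋ = 117649.
Step 4: Compare |C| = 73242 to 117649: satisfied.
The claimed |C| lies below the Hamming bound.


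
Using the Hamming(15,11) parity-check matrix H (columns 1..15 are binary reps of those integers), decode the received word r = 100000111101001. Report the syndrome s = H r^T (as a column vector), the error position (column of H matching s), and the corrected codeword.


s = (1, 1, 1, 0)^T, error position = 14, corrected codeword c = 100000111101011

Compute s = H r^T mod 2 one row at a time:
  s_1 = 1 + 1 + 1 + 0 + 1 + 0 + 0 + 1 = 5 ≡ 1 (mod 2).
  s_2 = 0 + 0 + 0 + 1 + 1 + 0 + 0 + 1 = 3 ≡ 1 (mod 2).
  s_3 = 0 + 0 + 0 + 1 + 1 + 0 + 0 + 1 = 3 ≡ 1 (mod 2).
  s_4 = 1 + 0 + 0 + 1 + 1 + 0 + 0 + 1 = 4 ≡ 0 (mod 2).
s = (1, 1, 1, 0)^T — this equals column 14 of H (binary 1110), so error is at position 14.
Correct: flip bit 14 of r = 100000111101001 to get c = 100000111101011.


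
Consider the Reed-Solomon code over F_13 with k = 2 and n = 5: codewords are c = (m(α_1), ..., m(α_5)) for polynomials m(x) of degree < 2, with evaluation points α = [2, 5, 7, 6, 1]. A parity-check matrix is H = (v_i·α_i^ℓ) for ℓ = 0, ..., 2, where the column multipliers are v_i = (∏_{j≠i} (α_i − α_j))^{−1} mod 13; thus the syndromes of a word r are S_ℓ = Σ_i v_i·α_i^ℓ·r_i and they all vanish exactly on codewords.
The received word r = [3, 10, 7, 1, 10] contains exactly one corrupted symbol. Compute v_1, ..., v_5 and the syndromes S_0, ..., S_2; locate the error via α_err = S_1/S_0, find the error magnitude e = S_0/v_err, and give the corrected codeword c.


S = (12, 8, 1), error at position 2, error magnitude e = 2, c = [3, 8, 7, 1, 10].

Step 1: column multipliers v_i = (∏_{j≠i}(α_i − α_j))^{−1} mod 13.
  i = 1 (α = 2): (2−5)(2−7)(2−6)(2−1) = (−3)·(−5)·(−4)·1 = −60 ≡ 5, so v_1 = 5^{−1} = 8 (mod 13).
  i = 2 (α = 5): (5−2)(5−7)(5−6)(5−1) = 3·(−2)·(−1)·4 = 24 ≡ 11, so v_2 = 11^{−1} = 6 (mod 13).
  i = 3 (α = 7): (7−2)(7−5)(7−6)(7−1) = 5·2·1·6 = 60 ≡ 8, so v_3 = 8^{−1} = 5 (mod 13).
  i = 4 (α = 6): (6−2)(6−5)(6−7)(6−1) = 4·1·(−1)·5 = −20 ≡ 6, so v_4 = 6^{−1} = 11 (mod 13).
  i = 5 (α = 1): (1−2)(1−5)(1−7)(1−6) = (−1)·(−4)·(−6)·(−5) = 120 ≡ 3, so v_5 = 3^{−1} = 9 (mod 13).
  v = [8, 6, 5, 11, 9].
Step 2: syndromes of r = [3, 10, 7, 1, 10] (all sums mod 13).
  S_0 = Σ v_i r_i = 8·3 + 6·10 + 5·7 + 11·1 + 9·10 = 220 ≡ 12.
  S_1 = Σ v_i α_i r_i = 8·2·3 + 6·5·10 + 5·7·7 + 11·6·1 + 9·1·10 = 749 ≡ 8.
  α_i^2 mod 13 = [4, 12, 10, 10, 1].
  S_2 = Σ v_i α_i^2 r_i = 8·4·3 + 6·12·10 + 5·10·7 + 11·10·1 + 9·1·10 = 1366 ≡ 1.
  S = (12, 8, 1) ≠ 0, so r is not a codeword (an error is present).
Step 3: locate the error. For a single error e at position i, S_ℓ = v_i·e·α_i^ℓ, so α_err = S_1/S_0.
  S_0^{−1} = 12^{−1} = 12 (mod 13), so α_err = 8·12 = 96 ≡ 5 = α_2. Error position i = 2.
  Consistency check: S_2/S_1 = 1·5 = 5 ≡ 5 = α_err ✓ (single-error assumption holds).
Step 4: error magnitude e = S_0/v_2 = S_0·∏_{j≠2}(α_2 − α_j) = 12·11 = 132 ≡ 2 (mod 13).
Step 5: correct position 2: c_2 = r_2 − e = 10 − 2 ≡ 8 (mod 13). Hence c = [3, 8, 7, 1, 10].
  Check: interpolating c through the α_i gives m(x) = 4 + 6·x (degree < 2) with m(α_i) = c_i for every i, so c is indeed a codeword.


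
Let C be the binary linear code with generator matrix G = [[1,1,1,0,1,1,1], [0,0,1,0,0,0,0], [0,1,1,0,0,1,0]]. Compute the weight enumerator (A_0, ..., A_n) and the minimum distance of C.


Weight distribution: A_0 = 1, A_1 = 1, A_2 = 1, A_3 = 2, A_4 = 1, A_5 = 1, A_6 = 1. Minimum distance d = 1.

Enumerate all 2^3 = 8 messages m ∈ F_2^3.
For each, compute codeword c = mG in F_2^7, then tally its weight.
  m = 000 → c = 0000000, weight = 0.
  m = 100 → c = 1110111, weight = 6.
  m = 010 → c = 0010000, weight = 1.
  m = 110 → c = 1100111, weight = 5.
  m = 001 → c = 0110010, weight = 3.
  m = 101 → c = 1000101, weight = 3.
  m = 011 → c = 0100010, weight = 2.
  m = 111 → c = 1010101, weight = 4.
Tally weights:
  weight 0: 1 codewords.
  weight 1: 1 codewords.
  weight 2: 1 codewords.
  weight 3: 2 codewords.
  weight 4: 1 codewords.
  weight 5: 1 codewords.
  weight 6: 1 codewords.
Minimum distance d = smallest w > 0 with A_w > 0 = 1.
Sanity: Σ A_w = 8 = 2^3 = 8 ✓.


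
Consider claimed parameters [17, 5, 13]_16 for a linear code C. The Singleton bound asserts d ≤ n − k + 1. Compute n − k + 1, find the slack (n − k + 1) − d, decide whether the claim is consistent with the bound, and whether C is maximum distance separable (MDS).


Singleton RHS = n − k + 1 = 13, slack = 0, bound satisfied, MDS.

Singleton bound: d ≤ n − k + 1.
Here n = 17, k = 5, so n − k + 1 = 13.
Given d = 13, check d ≤ 13: YES.
Slack = (n − k + 1) − d = 0.
The code is MDS (slack = 0).
Description: the claimed parameters are [17, 5, 13]_16; such a code would be MDS (meets Singleton bound).


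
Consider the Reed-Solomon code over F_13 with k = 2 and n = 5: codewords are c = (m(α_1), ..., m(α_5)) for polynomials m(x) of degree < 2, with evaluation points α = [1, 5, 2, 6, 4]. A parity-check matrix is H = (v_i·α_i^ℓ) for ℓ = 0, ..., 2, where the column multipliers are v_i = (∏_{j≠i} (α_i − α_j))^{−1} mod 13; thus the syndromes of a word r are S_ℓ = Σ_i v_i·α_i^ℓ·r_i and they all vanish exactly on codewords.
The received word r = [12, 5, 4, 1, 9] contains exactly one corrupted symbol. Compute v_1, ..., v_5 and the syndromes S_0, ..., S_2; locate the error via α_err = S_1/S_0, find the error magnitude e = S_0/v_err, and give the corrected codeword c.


S = (7, 7, 7), error at position 1, error magnitude e = 4, c = [8, 5, 4, 1, 9].

Step 1: column multipliers v_i = (∏_{j≠i}(α_i − α_j))^{−1} mod 13.
  i = 1 (α = 1): (1−5)(1−2)(1−6)(1−4) = (−4)·(−1)·(−5)·(−3) = 60 ≡ 8, so v_1 = 8^{−1} = 5 (mod 13).
  i = 2 (α = 5): (5−1)(5−2)(5−6)(5−4) = 4·3·(−1)·1 = −12 ≡ 1, so v_2 = 1^{−1} = 1 (mod 13).
  i = 3 (α = 2): (2−1)(2−5)(2−6)(2−4) = 1·(−3)·(−4)·(−2) = −24 ≡ 2, so v_3 = 2^{−1} = 7 (mod 13).
  i = 4 (α = 6): (6−1)(6−5)(6−2)(6−4) = 5·1·4·2 = 40 ≡ 1, so v_4 = 1^{−1} = 1 (mod 13).
  i = 5 (α = 4): (4−1)(4−5)(4−2)(4−6) = 3·(−1)·2·(−2) = 12 ≡ 12, so v_5 = 12^{−1} = 12 (mod 13).
  v = [5, 1, 7, 1, 12].
Step 2: syndromes of r = [12, 5, 4, 1, 9] (all sums mod 13).
  S_0 = Σ v_i r_i = 5·12 + 1·5 + 7·4 + 1·1 + 12·9 = 202 ≡ 7.
  S_1 = Σ v_i α_i r_i = 5·1·12 + 1·5·5 + 7·2·4 + 1·6·1 + 12·4·9 = 579 ≡ 7.
  α_i^2 mod 13 = [1, 12, 4, 10, 3].
  S_2 = Σ v_i α_i^2 r_i = 5·1·12 + 1·12·5 + 7·4·4 + 1·10·1 + 12·3·9 = 566 ≡ 7.
  S = (7, 7, 7) ≠ 0, so r is not a codeword (an error is present).
Step 3: locate the error. For a single error e at position i, S_ℓ = v_i·e·α_i^ℓ, so α_err = S_1/S_0.
  S_0^{−1} = 7^{−1} = 2 (mod 13), so α_err = 7·2 = 14 ≡ 1 = α_1. Error position i = 1.
  Consistency check: S_2/S_1 = 7·2 = 14 ≡ 1 = α_err ✓ (single-error assumption holds).
Step 4: error magnitude e = S_0/v_1 = S_0·∏_{j≠1}(α_1 − α_j) = 7·8 = 56 ≡ 4 (mod 13).
Step 5: correct position 1: c_1 = r_1 − e = 12 − 4 ≡ 8 (mod 13). Hence c = [8, 5, 4, 1, 9].
  Check: interpolating c through the α_i gives m(x) = 12 + 9·x (degree < 2) with m(α_i) = c_i for every i, so c is indeed a codeword.


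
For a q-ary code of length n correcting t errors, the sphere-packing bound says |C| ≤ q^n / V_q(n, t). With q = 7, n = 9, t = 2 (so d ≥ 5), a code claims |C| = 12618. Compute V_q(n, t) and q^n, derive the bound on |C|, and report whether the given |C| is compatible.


V_q(n, t) = 1351, q^n = 40353607, Hamming bound = 29869, |C| = 12618 ≤ bound (satisfied).

Step 1: Compute V_q(n, t) = Σ_{j=0}^2 C(n, j) (q−1)^j.
  j = 0: C(9,0)·(6)^0 = 1·1 = 1.
  j = 1: C(9,1)·(6)^1 = 9·6 = 54.
  j = 2: C(9,2)·(6)^2 = 36·36 = 1296.
  V_q(n, t) = 1 + 54 + 1296 = 1351.
Step 2: q^n = 7^9 = 40353607.
Step 3: Hamming bound ⌊q^n / V_q(n,t)⌋ = ⌊40353607/1351⌋ = 29869.
Step 4: Compare |C| = 12618 to 29869: satisfied.
The claimed |C| lies below the Hamming bound.


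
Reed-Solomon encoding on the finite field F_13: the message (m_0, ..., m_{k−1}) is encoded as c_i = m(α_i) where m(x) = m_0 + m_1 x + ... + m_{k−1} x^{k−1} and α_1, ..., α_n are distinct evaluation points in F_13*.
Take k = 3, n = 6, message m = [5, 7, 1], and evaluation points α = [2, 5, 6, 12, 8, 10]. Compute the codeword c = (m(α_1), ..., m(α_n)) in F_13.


c = [10, 0, 5, 12, 8, 6]

Message polynomial: m(x) = 5 + 7·x + 1·x^2 (mod 13).
For each evaluation point α_i, compute m(α_i) mod 13:
  α_1 = 2: Horner steps 1 → 9 → 10, so m(2) = 10.
  α_2 = 5: Horner steps 1 → 12 → 0, so m(5) = 0.
  α_3 = 6: Horner steps 1 → 0 → 5, so m(6) = 5.
  α_4 = 12: Horner steps 1 → 6 → 12, so m(12) = 12.
  α_5 = 8: Horner steps 1 → 2 → 8, so m(8) = 8.
  α_6 = 10: Horner steps 1 → 4 → 6, so m(10) = 6.
Codeword c = [10, 0, 5, 12, 8, 6] ∈ F_13^6.


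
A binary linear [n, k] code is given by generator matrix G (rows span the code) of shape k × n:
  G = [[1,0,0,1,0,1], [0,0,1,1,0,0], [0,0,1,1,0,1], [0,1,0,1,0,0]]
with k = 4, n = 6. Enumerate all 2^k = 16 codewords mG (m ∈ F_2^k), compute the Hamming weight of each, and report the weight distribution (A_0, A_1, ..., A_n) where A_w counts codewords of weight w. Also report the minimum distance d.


Weight distribution: A_0 = 1, A_1 = 1, A_2 = 6, A_3 = 6, A_4 = 1, A_5 = 1. Minimum distance d = 1.

Enumerate all 2^4 = 16 messages m ∈ F_2^4.
For each, compute codeword c = mG in F_2^6, then tally its weight.
  m = 0000 → c = 000000, weight = 0.
  m = 1000 → c = 100101, weight = 3.
  m = 0100 → c = 001100, weight = 2.
  m = 1100 → c = 101001, weight = 3.
  m = 0010 → c = 001101, weight = 3.
  m = 1010 → c = 101000, weight = 2.
  m = 0110 → c = 000001, weight = 1.
  m = 1110 → c = 100100, weight = 2.
  m = 0001 → c = 010100, weight = 2.
  m = 1001 → c = 110001, weight = 3.
  m = 0101 → c = 011000, weight = 2.
  m = 1101 → c = 111101, weight = 5.
  m = 0011 → c = 011001, weight = 3.
  m = 1011 → c = 111100, weight = 4.
  m = 0111 → c = 010101, weight = 3.
  m = 1111 → c = 110000, weight = 2.
Tally weights:
  weight 0: 1 codewords.
  weight 1: 1 codewords.
  weight 2: 6 codewords.
  weight 3: 6 codewords.
  weight 4: 1 codewords.
  weight 5: 1 codewords.
Minimum distance d = smallest w > 0 with A_w > 0 = 1.
Sanity: Σ A_w = 16 = 2^4 = 16 ✓.


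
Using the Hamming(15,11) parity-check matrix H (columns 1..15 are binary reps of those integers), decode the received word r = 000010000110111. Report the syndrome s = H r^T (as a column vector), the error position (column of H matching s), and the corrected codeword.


s = (1, 0, 0, 0)^T, error position = 8, corrected codeword c = 000010010110111

Compute s = H r^T mod 2 one row at a time:
  s_1 = 0 + 0 + 1 + 1 + 0 + 1 + 1 + 1 = 5 ≡ 1 (mod 2).
  s_2 = 0 + 1 + 0 + 0 + 0 + 1 + 1 + 1 = 4 ≡ 0 (mod 2).
  s_3 = 0 + 0 + 0 + 0 + 1 + 1 + 1 + 1 = 4 ≡ 0 (mod 2).
  s_4 = 0 + 0 + 1 + 0 + 0 + 1 + 1 + 1 = 4 ≡ 0 (mod 2).
s = (1, 0, 0, 0)^T — this equals column 8 of H (binary 1000), so error is at position 8.
Correct: flip bit 8 of r = 000010000110111 to get c = 000010010110111.


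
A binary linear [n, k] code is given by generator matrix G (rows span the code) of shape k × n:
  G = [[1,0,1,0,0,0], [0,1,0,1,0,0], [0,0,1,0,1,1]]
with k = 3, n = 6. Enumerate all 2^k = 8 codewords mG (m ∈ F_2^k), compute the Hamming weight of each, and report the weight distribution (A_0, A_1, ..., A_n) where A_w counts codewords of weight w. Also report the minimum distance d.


Weight distribution: A_0 = 1, A_2 = 2, A_3 = 2, A_4 = 1, A_5 = 2. Minimum distance d = 2.

Enumerate all 2^3 = 8 messages m ∈ F_2^3.
For each, compute codeword c = mG in F_2^6, then tally its weight.
  m = 000 → c = 000000, weight = 0.
  m = 100 → c = 101000, weight = 2.
  m = 010 → c = 010100, weight = 2.
  m = 110 → c = 111100, weight = 4.
  m = 001 → c = 001011, weight = 3.
  m = 101 → c = 100011, weight = 3.
  m = 011 → c = 011111, weight = 5.
  m = 111 → c = 110111, weight = 5.
Tally weights:
  weight 0: 1 codewords.
  weight 2: 2 codewords.
  weight 3: 2 codewords.
  weight 4: 1 codewords.
  weight 5: 2 codewords.
Minimum distance d = smallest w > 0 with A_w > 0 = 2.
Sanity: Σ A_w = 8 = 2^3 = 8 ✓.


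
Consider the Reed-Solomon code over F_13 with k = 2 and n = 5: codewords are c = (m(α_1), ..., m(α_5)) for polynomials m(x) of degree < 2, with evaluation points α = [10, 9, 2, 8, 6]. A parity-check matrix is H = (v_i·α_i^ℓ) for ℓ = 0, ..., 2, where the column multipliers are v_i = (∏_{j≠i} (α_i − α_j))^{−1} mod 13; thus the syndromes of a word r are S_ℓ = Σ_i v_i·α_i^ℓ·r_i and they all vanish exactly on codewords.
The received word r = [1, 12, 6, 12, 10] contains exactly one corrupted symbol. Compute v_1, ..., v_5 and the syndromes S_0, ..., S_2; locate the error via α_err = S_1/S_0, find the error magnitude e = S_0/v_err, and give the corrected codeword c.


S = (5, 6, 2), error at position 2, error magnitude e = 12, c = [1, 0, 6, 12, 10].

Step 1: column multipliers v_i = (∏_{j≠i}(α_i − α_j))^{−1} mod 13.
  i = 1 (α = 10): (10−9)(10−2)(10−8)(10−6) = 1·8·2·4 = 64 ≡ 12, so v_1 = 12^{−1} = 12 (mod 13).
  i = 2 (α = 9): (9−10)(9−2)(9−8)(9−6) = (−1)·7·1·3 = −21 ≡ 5, so v_2 = 5^{−1} = 8 (mod 13).
  i = 3 (α = 2): (2−10)(2−9)(2−8)(2−6) = (−8)·(−7)·(−6)·(−4) = 1344 ≡ 5, so v_3 = 5^{−1} = 8 (mod 13).
  i = 4 (α = 8): (8−10)(8−9)(8−2)(8−6) = (−2)·(−1)·6·2 = 24 ≡ 11, so v_4 = 11^{−1} = 6 (mod 13).
  i = 5 (α = 6): (6−10)(6−9)(6−2)(6−8) = (−4)·(−3)·4·(−2) = −96 ≡ 8, so v_5 = 8^{−1} = 5 (mod 13).
  v = [12, 8, 8, 6, 5].
Step 2: syndromes of r = [1, 12, 6, 12, 10] (all sums mod 13).
  S_0 = Σ v_i r_i = 12·1 + 8·12 + 8·6 + 6·12 + 5·10 = 278 ≡ 5.
  S_1 = Σ v_i α_i r_i = 12·10·1 + 8·9·12 + 8·2·6 + 6·8·12 + 5·6·10 = 1956 ≡ 6.
  α_i^2 mod 13 = [9, 3, 4, 12, 10].
  S_2 = Σ v_i α_i^2 r_i = 12·9·1 + 8·3·12 + 8·4·6 + 6·12·12 + 5·10·10 = 1952 ≡ 2.
  S = (5, 6, 2) ≠ 0, so r is not a codeword (an error is present).
Step 3: locate the error. For a single error e at position i, S_ℓ = v_i·e·α_i^ℓ, so α_err = S_1/S_0.
  S_0^{−1} = 5^{−1} = 8 (mod 13), so α_err = 6·8 = 48 ≡ 9 = α_2. Error position i = 2.
  Consistency check: S_2/S_1 = 2·11 = 22 ≡ 9 = α_err ✓ (single-error assumption holds).
Step 4: error magnitude e = S_0/v_2 = S_0·∏_{j≠2}(α_2 − α_j) = 5·5 = 25 ≡ 12 (mod 13).
Step 5: correct position 2: c_2 = r_2 − e = 12 − 12 ≡ 0 (mod 13). Hence c = [1, 0, 6, 12, 10].
  Check: interpolating c through the α_i gives m(x) = 4 + 1·x (degree < 2) with m(α_i) = c_i for every i, so c is indeed a codeword.


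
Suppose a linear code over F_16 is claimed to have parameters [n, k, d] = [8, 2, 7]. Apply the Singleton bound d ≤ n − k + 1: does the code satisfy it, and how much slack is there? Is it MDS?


Singleton RHS = n − k + 1 = 7, slack = 0, bound satisfied, MDS.

Singleton bound: d ≤ n − k + 1.
Here n = 8, k = 2, so n − k + 1 = 7.
Given d = 7, check d ≤ 7: YES.
Slack = (n − k + 1) − d = 0.
The code is MDS (slack = 0).
Description: the claimed parameters are [8, 2, 7]_16; such a code would be MDS (meets Singleton bound).


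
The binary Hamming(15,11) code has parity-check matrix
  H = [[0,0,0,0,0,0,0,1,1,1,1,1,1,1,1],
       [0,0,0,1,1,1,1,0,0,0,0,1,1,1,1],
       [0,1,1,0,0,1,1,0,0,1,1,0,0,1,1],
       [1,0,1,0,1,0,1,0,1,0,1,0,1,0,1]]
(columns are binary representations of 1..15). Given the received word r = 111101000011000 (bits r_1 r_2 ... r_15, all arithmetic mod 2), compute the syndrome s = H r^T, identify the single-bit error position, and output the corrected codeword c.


s = (0, 1, 0, 1)^T, error position = 5, corrected codeword c = 111111000011000

Compute s = H r^T mod 2 one row at a time:
  s_1 = 0 + 0 + 0 + 1 + 1 + 0 + 0 + 0 = 2 ≡ 0 (mod 2).
  s_2 = 1 + 0 + 1 + 0 + 1 + 0 + 0 + 0 = 3 ≡ 1 (mod 2).
  s_3 = 1 + 1 + 1 + 0 + 0 + 1 + 0 + 0 = 4 ≡ 0 (mod 2).
  s_4 = 1 + 1 + 0 + 0 + 0 + 1 + 0 + 0 = 3 ≡ 1 (mod 2).
s = (0, 1, 0, 1)^T — this equals column 5 of H (binary 0101), so error is at position 5.
Correct: flip bit 5 of r = 111101000011000 to get c = 111111000011000.


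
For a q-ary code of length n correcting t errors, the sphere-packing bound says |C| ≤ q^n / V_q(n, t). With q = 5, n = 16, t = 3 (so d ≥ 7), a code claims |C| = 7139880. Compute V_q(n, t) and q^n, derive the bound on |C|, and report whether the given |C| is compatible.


V_q(n, t) = 37825, q^n = 152587890625, Hamming bound = 4034048, |C| = 7139880 > bound (violated).

Step 1: Compute V_q(n, t) = Σ_{j=0}^3 C(n, j) (q−1)^j.
  j = 0: C(16,0)·(4)^0 = 1·1 = 1.
  j = 1: C(16,1)·(4)^1 = 16·4 = 64.
  j = 2: C(16,2)·(4)^2 = 120·16 = 1920.
  j = 3: C(16,3)·(4)^3 = 560·64 = 35840.
  V_q(n, t) = 1 + 64 + 1920 + 35840 = 37825.
Step 2: q^n = 5^16 = 152587890625.
Step 3: Hamming bound ⌊q^n / V_q(n,t)⌋ = ⌊152587890625/37825⌋ = 4034048.
Step 4: Compare |C| = 7139880 to 4034048: violated.
The claimed |C| lies above the Hamming bound, so no 5-ary code of length 16 with d ≥ 7 can have 7139880 codewords.


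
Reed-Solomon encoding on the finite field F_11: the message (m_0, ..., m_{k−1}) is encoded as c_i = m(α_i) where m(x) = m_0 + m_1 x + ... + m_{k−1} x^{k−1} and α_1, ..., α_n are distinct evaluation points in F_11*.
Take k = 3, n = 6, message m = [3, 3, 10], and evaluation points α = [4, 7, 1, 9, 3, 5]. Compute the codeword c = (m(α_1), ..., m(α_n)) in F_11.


c = [10, 8, 5, 4, 3, 4]

Message polynomial: m(x) = 3 + 3·x + 10·x^2 (mod 11).
For each evaluation point α_i, compute m(α_i) mod 11:
  α_1 = 4: Horner steps 10 → 10 → 10, so m(4) = 10.
  α_2 = 7: Horner steps 10 → 7 → 8, so m(7) = 8.
  α_3 = 1: Horner steps 10 → 2 → 5, so m(1) = 5.
  α_4 = 9: Horner steps 10 → 5 → 4, so m(9) = 4.
  α_5 = 3: Horner steps 10 → 0 → 3, so m(3) = 3.
  α_6 = 5: Horner steps 10 → 9 → 4, so m(5) = 4.
Codeword c = [10, 8, 5, 4, 3, 4] ∈ F_11^6.


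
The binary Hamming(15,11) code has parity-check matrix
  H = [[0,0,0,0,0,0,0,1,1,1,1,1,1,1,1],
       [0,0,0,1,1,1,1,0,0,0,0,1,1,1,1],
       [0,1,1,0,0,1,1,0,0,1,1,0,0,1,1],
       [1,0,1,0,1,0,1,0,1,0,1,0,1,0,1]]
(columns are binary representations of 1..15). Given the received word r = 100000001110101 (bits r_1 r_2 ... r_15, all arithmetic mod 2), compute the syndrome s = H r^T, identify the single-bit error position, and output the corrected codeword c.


s = (1, 0, 1, 1)^T, error position = 11, corrected codeword c = 100000001100101

Compute s = H r^T mod 2 one row at a time:
  s_1 = 0 + 1 + 1 + 1 + 0 + 1 + 0 + 1 = 5 ≡ 1 (mod 2).
  s_2 = 0 + 0 + 0 + 0 + 0 + 1 + 0 + 1 = 2 ≡ 0 (mod 2).
  s_3 = 0 + 0 + 0 + 0 + 1 + 1 + 0 + 1 = 3 ≡ 1 (mod 2).
  s_4 = 1 + 0 + 0 + 0 + 1 + 1 + 1 + 1 = 5 ≡ 1 (mod 2).
s = (1, 0, 1, 1)^T — this equals column 11 of H (binary 1011), so error is at position 11.
Correct: flip bit 11 of r = 100000001110101 to get c = 100000001100101.


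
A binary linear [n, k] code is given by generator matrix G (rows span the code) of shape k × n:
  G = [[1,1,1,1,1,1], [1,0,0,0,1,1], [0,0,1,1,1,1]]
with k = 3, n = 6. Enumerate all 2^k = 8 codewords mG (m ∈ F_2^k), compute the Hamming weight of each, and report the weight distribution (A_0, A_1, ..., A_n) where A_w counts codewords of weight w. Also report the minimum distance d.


Weight distribution: A_0 = 1, A_2 = 1, A_3 = 4, A_4 = 1, A_6 = 1. Minimum distance d = 2.

Enumerate all 2^3 = 8 messages m ∈ F_2^3.
For each, compute codeword c = mG in F_2^6, then tally its weight.
  m = 000 → c = 000000, weight = 0.
  m = 100 → c = 111111, weight = 6.
  m = 010 → c = 100011, weight = 3.
  m = 110 → c = 011100, weight = 3.
  m = 001 → c = 001111, weight = 4.
  m = 101 → c = 110000, weight = 2.
  m = 011 → c = 101100, weight = 3.
  m = 111 → c = 010011, weight = 3.
Tally weights:
  weight 0: 1 codewords.
  weight 2: 1 codewords.
  weight 3: 4 codewords.
  weight 4: 1 codewords.
  weight 6: 1 codewords.
Minimum distance d = smallest w > 0 with A_w > 0 = 2.
Sanity: Σ A_w = 8 = 2^3 = 8 ✓.


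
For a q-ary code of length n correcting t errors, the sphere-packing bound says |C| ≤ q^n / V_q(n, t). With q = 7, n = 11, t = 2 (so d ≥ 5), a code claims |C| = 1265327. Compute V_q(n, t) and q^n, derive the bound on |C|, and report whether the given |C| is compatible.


V_q(n, t) = 2047, q^n = 1977326743, Hamming bound = 965963, |C| = 1265327 > bound (violated).

Step 1: Compute V_q(n, t) = Σ_{j=0}^2 C(n, j) (q−1)^j.
  j = 0: C(11,0)·(6)^0 = 1·1 = 1.
  j = 1: C(11,1)·(6)^1 = 11·6 = 66.
  j = 2: C(11,2)·(6)^2 = 55·36 = 1980.
  V_q(n, t) = 1 + 66 + 1980 = 2047.
Step 2: q^n = 7^11 = 1977326743.
Step 3: Hamming bound ⌊q^n / V_q(n,t)⌋ = ⌊1977326743/2047⌋ = 965963.
Step 4: Compare |C| = 1265327 to 965963: violated.
The claimed |C| lies above the Hamming bound, so no 7-ary code of length 11 with d ≥ 5 can have 1265327 codewords.


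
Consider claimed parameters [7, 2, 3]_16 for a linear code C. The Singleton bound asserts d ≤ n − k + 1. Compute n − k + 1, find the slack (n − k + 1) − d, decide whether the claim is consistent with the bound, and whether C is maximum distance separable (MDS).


Singleton RHS = n − k + 1 = 6, slack = 3, bound satisfied, not MDS.

Singleton bound: d ≤ n − k + 1.
Here n = 7, k = 2, so n − k + 1 = 6.
Given d = 3, check d ≤ 6: YES.
Slack = (n − k + 1) − d = 3.
The code is NOT MDS (slack = 3 > 0).
Description: the claimed parameters are [7, 2, 3]_16; such a code would be non-MDS.


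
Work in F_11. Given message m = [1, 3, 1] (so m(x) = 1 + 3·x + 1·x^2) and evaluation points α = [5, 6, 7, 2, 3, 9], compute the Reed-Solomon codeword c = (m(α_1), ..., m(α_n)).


c = [8, 0, 5, 0, 8, 10]

Message polynomial: m(x) = 1 + 3·x + 1·x^2 (mod 11).
For each evaluation point α_i, compute m(α_i) mod 11:
  α_1 = 5: Horner steps 1 → 8 → 8, so m(5) = 8.
  α_2 = 6: Horner steps 1 → 9 → 0, so m(6) = 0.
  α_3 = 7: Horner steps 1 → 10 → 5, so m(7) = 5.
  α_4 = 2: Horner steps 1 → 5 → 0, so m(2) = 0.
  α_5 = 3: Horner steps 1 → 6 → 8, so m(3) = 8.
  α_6 = 9: Horner steps 1 → 1 → 10, so m(9) = 10.
Codeword c = [8, 0, 5, 0, 8, 10] ∈ F_11^6.


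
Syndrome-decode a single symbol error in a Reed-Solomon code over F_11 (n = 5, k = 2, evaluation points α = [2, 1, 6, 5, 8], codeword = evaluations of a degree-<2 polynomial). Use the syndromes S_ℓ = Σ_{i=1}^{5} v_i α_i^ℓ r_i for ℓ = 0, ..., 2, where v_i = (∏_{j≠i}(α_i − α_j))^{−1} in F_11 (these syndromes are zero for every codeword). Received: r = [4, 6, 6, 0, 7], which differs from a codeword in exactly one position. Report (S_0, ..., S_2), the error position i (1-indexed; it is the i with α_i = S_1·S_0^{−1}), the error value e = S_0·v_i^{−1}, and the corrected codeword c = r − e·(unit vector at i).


S = (1, 1, 1), error at position 2, error magnitude e = 8, c = [4, 9, 6, 0, 7].

Step 1: column multipliers v_i = (∏_{j≠i}(α_i − α_j))^{−1} mod 11.
  i = 1 (α = 2): (2−1)(2−6)(2−5)(2−8) = 1·(−4)·(−3)·(−6) = −72 ≡ 5, so v_1 = 5^{−1} = 9 (mod 11).
  i = 2 (α = 1): (1−2)(1−6)(1−5)(1−8) = (−1)·(−5)·(−4)·(−7) = 140 ≡ 8, so v_2 = 8^{−1} = 7 (mod 11).
  i = 3 (α = 6): (6−2)(6−1)(6−5)(6−8) = 4·5·1·(−2) = −40 ≡ 4, so v_3 = 4^{−1} = 3 (mod 11).
  i = 4 (α = 5): (5−2)(5−1)(5−6)(5−8) = 3·4·(−1)·(−3) = 36 ≡ 3, so v_4 = 3^{−1} = 4 (mod 11).
  i = 5 (α = 8): (8−2)(8−1)(8−6)(8−5) = 6·7·2·3 = 252 ≡ 10, so v_5 = 10^{−1} = 10 (mod 11).
  v = [9, 7, 3, 4, 10].
Step 2: syndromes of r = [4, 6, 6, 0, 7] (all sums mod 11).
  S_0 = Σ v_i r_i = 9·4 + 7·6 + 3·6 + 4·0 + 10·7 = 166 ≡ 1.
  S_1 = Σ v_i α_i r_i = 9·2·4 + 7·1·6 + 3·6·6 + 4·5·0 + 10·8·7 = 782 ≡ 1.
  α_i^2 mod 11 = [4, 1, 3, 3, 9].
  S_2 = Σ v_i α_i^2 r_i = 9·4·4 + 7·1·6 + 3·3·6 + 4·3·0 + 10·9·7 = 870 ≡ 1.
  S = (1, 1, 1) ≠ 0, so r is not a codeword (an error is present).
Step 3: locate the error. For a single error e at position i, S_ℓ = v_i·e·α_i^ℓ, so α_err = S_1/S_0.
  S_0^{−1} = 1^{−1} = 1 (mod 11), so α_err = 1·1 = 1 ≡ 1 = α_2. Error position i = 2.
  Consistency check: S_2/S_1 = 1·1 = 1 ≡ 1 = α_err ✓ (single-error assumption holds).
Step 4: error magnitude e = S_0/v_2 = S_0·∏_{j≠2}(α_2 − α_j) = 1·8 = 8 ≡ 8 (mod 11).
Step 5: correct position 2: c_2 = r_2 − e = 6 − 8 ≡ 9 (mod 11). Hence c = [4, 9, 6, 0, 7].
  Check: interpolating c through the α_i gives m(x) = 3 + 6·x (degree < 2) with m(α_i) = c_i for every i, so c is indeed a codeword.
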